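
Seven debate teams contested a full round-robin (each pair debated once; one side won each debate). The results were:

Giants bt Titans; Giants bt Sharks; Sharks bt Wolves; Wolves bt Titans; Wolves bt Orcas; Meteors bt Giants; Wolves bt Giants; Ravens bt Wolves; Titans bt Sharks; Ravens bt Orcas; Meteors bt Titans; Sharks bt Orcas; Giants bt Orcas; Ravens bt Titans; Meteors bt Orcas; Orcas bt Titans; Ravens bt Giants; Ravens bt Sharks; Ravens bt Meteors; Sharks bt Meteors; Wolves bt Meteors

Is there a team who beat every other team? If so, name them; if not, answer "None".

Ravens

Ravens has 6 wins out of 6 opponents — a perfect record.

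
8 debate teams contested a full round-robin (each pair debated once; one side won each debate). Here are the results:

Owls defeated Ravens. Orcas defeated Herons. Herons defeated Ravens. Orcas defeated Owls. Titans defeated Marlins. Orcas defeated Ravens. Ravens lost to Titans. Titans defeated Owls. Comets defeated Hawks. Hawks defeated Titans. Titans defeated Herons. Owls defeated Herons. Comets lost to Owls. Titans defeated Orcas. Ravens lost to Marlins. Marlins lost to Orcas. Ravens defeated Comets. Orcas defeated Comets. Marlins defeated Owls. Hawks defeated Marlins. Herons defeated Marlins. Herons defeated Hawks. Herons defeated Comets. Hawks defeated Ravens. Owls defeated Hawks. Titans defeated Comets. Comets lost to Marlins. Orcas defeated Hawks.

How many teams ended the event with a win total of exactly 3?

Win totals: Marlins 3, Herons 4, Hawks 3, Orcas 6, Comets 1, Ravens 1, Titans 6, Owls 4.
Exactly 3: Marlins, Hawks — 2 teams.

2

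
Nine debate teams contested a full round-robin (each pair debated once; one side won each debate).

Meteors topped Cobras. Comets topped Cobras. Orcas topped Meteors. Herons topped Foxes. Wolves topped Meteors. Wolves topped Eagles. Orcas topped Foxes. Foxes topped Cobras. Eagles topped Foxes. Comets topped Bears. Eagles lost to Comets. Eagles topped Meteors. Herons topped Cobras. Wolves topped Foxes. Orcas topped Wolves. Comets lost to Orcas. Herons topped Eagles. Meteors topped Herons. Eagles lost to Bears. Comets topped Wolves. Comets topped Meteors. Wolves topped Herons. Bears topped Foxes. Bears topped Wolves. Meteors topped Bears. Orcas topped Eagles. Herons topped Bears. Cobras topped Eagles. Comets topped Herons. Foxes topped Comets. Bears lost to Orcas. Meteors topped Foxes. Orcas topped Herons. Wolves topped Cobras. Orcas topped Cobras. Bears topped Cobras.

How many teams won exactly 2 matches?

Win totals: Cobras 1, Meteors 4, Foxes 2, Wolves 5, Orcas 8, Eagles 2, Herons 4, Bears 4, Comets 6.
Exactly 2: Foxes, Eagles — 2 teams.

2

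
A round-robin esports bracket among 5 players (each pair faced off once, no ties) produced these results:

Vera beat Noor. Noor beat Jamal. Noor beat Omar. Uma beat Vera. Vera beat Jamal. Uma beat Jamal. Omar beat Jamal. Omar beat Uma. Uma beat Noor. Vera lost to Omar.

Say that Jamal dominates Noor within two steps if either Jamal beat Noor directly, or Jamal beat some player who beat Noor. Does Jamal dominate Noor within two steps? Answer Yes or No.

Jamal did not beat Noor directly.
Jamal beat no one, so there is no intermediate player.

No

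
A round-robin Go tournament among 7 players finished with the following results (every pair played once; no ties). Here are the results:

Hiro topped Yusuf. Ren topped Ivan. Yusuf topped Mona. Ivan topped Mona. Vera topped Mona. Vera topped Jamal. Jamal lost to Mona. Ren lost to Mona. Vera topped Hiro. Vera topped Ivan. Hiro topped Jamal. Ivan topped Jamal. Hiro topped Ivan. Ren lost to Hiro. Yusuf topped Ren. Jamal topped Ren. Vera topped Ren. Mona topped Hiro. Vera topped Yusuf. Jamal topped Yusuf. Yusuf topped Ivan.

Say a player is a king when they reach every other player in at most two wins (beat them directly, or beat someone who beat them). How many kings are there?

Ivan cannot reach Vera in two steps.
Yusuf cannot reach Vera in two steps.
Hiro cannot reach Vera in two steps.
Mona cannot reach Vera in two steps.
Vera reaches everyone (king).
Jamal cannot reach Hiro, Vera in two steps.
Ren cannot reach Yusuf, Hiro, Vera in two steps.
Kings: Vera — 1.

1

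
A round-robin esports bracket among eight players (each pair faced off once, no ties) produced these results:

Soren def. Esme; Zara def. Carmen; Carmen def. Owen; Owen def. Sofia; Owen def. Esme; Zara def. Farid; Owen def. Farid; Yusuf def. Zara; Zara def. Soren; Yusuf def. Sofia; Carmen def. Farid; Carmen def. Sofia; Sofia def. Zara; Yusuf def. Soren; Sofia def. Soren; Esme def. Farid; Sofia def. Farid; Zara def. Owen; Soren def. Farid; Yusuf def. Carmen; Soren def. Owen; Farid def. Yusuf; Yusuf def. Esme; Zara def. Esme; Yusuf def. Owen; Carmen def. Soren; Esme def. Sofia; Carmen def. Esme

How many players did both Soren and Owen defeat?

2

Soren beat: Farid, Owen, Esme.
Owen beat: Farid, Esme, Sofia.
Both beat: Farid, Esme — 2.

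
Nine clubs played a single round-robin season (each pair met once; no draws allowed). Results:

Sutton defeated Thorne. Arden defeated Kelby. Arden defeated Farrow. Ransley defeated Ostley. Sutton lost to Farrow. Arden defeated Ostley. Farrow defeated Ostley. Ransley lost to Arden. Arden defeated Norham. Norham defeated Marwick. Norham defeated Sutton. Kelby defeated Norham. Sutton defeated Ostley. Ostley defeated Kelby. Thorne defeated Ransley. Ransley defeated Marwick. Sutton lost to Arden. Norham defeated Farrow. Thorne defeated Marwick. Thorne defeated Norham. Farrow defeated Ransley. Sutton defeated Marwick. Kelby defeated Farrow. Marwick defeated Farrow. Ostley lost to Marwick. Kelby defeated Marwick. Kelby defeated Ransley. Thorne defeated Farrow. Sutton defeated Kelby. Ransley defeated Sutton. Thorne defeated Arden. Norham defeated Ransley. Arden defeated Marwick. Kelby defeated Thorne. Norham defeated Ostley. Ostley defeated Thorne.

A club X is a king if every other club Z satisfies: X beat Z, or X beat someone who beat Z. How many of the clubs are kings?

4

Ostley cannot reach Sutton in two steps.
Norham cannot reach Arden in two steps.
Sutton reaches everyone (king).
Thorne reaches everyone (king).
Arden reaches everyone (king).
Marwick cannot reach Norham, Arden in two steps.
Ransley cannot reach Norham, Arden in two steps.
Farrow cannot reach Norham, Arden in two steps.
Kelby reaches everyone (king).
Kings: Sutton, Thorne, Arden, Kelby — 4.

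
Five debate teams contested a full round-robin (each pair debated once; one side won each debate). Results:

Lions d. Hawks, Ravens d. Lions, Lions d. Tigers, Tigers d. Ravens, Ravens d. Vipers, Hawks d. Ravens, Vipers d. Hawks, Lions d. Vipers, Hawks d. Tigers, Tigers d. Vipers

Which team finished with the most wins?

Lions

Win totals: Tigers 2, Hawks 2, Ravens 2, Vipers 1, Lions 3.
Lions leads with 3 wins (next highest: 2).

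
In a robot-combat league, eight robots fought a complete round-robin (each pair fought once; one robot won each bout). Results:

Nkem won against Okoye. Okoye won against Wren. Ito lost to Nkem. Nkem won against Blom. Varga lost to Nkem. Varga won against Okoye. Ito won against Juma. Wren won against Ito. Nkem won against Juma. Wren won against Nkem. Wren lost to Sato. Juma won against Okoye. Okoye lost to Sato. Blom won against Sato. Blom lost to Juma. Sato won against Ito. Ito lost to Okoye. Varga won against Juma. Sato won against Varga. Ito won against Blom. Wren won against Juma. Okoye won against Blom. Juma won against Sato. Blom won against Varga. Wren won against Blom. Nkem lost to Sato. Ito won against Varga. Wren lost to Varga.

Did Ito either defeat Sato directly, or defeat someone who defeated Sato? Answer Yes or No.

Yes

Ito did not beat Sato directly.
Ito beat Juma, Varga, Blom. Of those, Juma beat Sato.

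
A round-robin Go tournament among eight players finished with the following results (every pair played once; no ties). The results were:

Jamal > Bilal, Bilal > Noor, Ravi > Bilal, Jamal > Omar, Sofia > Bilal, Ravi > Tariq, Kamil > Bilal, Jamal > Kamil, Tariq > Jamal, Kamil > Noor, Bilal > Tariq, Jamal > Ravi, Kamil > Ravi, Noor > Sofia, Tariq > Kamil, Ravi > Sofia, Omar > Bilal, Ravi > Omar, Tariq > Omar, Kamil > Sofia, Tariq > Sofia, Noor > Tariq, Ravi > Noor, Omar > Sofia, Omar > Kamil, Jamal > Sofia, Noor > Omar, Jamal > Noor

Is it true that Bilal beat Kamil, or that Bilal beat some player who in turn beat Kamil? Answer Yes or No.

Yes

Bilal did not beat Kamil directly.
Bilal beat Noor, Tariq. Of those, Tariq beat Kamil.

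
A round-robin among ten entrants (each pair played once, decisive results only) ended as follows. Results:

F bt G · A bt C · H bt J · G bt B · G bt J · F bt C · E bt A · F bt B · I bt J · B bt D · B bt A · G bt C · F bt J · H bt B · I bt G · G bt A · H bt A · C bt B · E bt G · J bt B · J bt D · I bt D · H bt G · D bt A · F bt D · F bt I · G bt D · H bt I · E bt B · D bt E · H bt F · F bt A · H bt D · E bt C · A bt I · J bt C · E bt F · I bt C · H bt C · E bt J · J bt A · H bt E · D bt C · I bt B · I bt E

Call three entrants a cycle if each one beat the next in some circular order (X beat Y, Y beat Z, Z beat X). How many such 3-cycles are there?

Win totals: A 2, B 2, C 1, D 3, E 6, F 7, G 5, H 9, I 6, J 4.
An entrant with w wins dominates both others in C(w,2) triples; summing gives 1 + 1 + 0 + 3 + 15 + 21 + 10 + 36 + 15 + 6 = 108 transitive triples.
Total triples C(10,3) = 120, so cyclic triples = 120 − 108 = 12.

12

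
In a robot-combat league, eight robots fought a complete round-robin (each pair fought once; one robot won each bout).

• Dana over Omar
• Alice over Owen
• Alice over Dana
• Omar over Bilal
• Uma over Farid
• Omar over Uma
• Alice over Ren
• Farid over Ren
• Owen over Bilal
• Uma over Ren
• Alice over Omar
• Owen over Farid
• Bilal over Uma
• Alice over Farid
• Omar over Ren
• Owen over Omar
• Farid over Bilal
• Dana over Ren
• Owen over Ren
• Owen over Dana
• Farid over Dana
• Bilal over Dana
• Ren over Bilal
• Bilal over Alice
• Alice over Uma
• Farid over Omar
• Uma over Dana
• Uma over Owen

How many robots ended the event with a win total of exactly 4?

2

Win totals: Farid 4, Uma 4, Ren 1, Alice 6, Owen 5, Bilal 3, Omar 3, Dana 2.
Exactly 4: Farid, Uma — 2 robots.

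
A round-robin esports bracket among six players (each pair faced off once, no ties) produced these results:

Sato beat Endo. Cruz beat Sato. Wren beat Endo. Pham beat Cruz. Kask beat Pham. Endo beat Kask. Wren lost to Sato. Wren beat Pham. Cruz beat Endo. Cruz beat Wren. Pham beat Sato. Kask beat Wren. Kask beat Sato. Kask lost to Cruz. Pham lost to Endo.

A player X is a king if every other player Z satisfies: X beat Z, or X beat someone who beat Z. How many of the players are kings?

Sato cannot reach Cruz in two steps.
Pham reaches everyone (king).
Endo reaches everyone (king).
Wren reaches everyone (king).
Cruz reaches everyone (king).
Kask reaches everyone (king).
Kings: Pham, Endo, Wren, Cruz, Kask — 5.

5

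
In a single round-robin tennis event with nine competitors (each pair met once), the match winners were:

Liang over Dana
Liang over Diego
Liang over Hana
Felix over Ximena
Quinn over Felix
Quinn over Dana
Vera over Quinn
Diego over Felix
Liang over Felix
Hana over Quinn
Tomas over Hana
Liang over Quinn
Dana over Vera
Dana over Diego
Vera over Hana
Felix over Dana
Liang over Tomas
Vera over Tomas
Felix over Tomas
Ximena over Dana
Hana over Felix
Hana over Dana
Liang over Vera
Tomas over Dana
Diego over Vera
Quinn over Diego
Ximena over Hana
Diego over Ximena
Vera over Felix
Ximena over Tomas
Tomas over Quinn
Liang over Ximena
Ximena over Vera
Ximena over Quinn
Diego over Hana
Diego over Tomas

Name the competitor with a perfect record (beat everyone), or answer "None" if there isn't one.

Liang has 8 wins out of 8 opponents — a perfect record.

Liang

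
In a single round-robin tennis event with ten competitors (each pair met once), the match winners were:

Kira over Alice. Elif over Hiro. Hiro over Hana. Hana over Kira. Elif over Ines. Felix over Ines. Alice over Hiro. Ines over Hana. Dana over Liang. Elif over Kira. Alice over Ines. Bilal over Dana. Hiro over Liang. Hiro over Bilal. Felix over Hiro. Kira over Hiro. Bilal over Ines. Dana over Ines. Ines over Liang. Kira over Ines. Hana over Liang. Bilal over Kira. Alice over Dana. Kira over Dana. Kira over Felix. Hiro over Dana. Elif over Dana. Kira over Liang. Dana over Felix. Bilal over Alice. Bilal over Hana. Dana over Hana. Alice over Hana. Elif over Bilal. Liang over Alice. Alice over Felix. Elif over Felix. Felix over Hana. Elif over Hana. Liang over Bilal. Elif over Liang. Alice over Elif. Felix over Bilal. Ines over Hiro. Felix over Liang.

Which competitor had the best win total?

Elif

Win totals: Hiro 4, Ines 3, Elif 8, Hana 2, Felix 5, Dana 4, Alice 6, Bilal 5, Liang 2, Kira 6.
Elif leads with 8 wins (next highest: 6).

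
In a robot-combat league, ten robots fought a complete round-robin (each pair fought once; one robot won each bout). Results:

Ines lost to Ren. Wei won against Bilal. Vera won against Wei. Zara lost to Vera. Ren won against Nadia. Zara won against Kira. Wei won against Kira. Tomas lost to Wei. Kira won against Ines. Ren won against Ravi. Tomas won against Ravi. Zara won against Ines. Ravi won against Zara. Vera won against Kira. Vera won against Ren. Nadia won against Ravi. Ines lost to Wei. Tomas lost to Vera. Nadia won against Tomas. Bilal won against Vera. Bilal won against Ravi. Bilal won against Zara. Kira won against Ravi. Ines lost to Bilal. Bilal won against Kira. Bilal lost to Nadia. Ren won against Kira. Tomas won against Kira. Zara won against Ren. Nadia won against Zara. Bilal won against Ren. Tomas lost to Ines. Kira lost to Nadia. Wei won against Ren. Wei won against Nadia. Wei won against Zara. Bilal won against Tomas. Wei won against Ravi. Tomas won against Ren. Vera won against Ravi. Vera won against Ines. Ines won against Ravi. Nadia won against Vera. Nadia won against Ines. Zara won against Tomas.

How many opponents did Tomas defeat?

3

Tomas' results: beat Kira, Ravi, Ren; lost to Bilal, Ines, Zara, Vera, Nadia, Wei.
That is 3 wins.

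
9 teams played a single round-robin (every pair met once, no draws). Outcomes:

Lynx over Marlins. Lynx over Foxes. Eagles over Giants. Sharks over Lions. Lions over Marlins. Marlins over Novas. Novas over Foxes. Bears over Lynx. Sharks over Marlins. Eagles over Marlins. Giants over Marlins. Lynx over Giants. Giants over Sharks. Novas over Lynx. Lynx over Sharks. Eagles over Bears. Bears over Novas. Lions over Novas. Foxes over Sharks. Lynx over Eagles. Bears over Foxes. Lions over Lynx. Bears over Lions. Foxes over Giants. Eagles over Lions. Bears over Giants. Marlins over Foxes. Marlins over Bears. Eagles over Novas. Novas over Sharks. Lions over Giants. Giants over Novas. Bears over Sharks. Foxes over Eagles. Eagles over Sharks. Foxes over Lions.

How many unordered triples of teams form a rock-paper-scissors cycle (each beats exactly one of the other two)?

Win totals: Bears 6, Novas 3, Lynx 5, Sharks 2, Foxes 4, Lions 4, Marlins 3, Giants 3, Eagles 6.
A team with w wins dominates both others in C(w,2) triples; summing gives 15 + 3 + 10 + 1 + 6 + 6 + 3 + 3 + 15 = 62 transitive triples.
Total triples C(9,3) = 84, so cyclic triples = 84 − 62 = 22.

22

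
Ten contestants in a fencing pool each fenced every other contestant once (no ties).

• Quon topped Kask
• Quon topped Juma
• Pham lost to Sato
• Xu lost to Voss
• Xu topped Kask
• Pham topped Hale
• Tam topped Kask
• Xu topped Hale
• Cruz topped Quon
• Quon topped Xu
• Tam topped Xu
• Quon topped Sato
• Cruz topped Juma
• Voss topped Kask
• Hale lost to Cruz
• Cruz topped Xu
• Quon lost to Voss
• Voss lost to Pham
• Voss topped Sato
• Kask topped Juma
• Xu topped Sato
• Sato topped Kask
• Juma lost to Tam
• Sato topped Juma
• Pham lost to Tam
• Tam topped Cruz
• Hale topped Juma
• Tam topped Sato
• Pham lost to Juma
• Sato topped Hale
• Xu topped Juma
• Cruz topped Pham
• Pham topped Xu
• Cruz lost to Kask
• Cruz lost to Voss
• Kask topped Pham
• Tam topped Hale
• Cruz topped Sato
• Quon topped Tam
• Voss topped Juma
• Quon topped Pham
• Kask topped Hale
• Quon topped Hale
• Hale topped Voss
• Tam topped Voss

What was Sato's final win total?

Sato's results: beat Kask, Hale, Pham, Juma; lost to Voss, Cruz, Xu, Quon, Tam.
That is 4 wins.

4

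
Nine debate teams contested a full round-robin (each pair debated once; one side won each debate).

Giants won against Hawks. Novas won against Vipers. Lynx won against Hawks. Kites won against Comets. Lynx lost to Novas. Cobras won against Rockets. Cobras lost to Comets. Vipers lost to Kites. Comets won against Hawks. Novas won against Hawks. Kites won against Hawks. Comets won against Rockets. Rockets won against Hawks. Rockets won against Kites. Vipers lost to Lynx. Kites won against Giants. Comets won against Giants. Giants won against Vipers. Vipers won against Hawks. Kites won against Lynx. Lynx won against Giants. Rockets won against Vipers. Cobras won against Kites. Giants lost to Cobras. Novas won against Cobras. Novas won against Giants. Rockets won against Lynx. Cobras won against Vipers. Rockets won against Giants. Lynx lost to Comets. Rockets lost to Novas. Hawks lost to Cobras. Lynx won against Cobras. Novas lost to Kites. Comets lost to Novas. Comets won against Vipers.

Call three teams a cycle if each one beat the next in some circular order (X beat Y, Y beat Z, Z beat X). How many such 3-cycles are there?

Win totals: Cobras 5, Hawks 0, Comets 6, Kites 6, Lynx 4, Giants 2, Vipers 1, Novas 7, Rockets 5.
A team with w wins dominates both others in C(w,2) triples; summing gives 10 + 0 + 15 + 15 + 6 + 1 + 0 + 21 + 10 = 78 transitive triples.
Total triples C(9,3) = 84, so cyclic triples = 84 − 78 = 6.

6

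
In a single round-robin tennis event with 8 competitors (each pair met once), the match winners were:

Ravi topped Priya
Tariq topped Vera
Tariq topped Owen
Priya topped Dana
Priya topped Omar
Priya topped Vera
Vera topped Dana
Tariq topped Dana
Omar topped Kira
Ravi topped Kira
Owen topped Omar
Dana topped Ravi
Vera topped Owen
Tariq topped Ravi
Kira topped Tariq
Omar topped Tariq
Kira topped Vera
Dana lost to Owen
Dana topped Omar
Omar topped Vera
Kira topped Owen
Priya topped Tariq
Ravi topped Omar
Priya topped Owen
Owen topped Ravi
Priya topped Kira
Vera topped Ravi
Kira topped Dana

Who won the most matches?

Priya

Win totals: Dana 2, Vera 3, Ravi 3, Priya 6, Omar 3, Owen 3, Kira 4, Tariq 4.
Priya leads with 6 wins (next highest: 4).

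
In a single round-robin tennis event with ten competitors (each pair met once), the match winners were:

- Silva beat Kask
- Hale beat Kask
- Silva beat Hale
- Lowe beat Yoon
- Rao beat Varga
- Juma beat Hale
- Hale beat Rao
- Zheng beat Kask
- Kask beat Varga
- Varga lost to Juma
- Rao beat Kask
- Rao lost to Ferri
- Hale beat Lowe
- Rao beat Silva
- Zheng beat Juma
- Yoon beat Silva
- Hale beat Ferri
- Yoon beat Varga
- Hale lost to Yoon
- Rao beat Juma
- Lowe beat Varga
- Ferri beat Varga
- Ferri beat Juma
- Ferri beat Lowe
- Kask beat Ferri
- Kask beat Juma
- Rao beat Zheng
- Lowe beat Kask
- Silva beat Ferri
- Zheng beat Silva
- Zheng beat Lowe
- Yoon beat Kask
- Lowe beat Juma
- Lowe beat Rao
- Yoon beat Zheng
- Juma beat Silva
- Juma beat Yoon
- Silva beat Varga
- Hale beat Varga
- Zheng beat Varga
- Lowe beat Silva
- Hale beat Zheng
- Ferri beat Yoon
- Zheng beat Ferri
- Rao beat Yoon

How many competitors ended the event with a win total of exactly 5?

2

Win totals: Lowe 6, Silva 4, Varga 0, Juma 4, Hale 6, Zheng 6, Rao 6, Ferri 5, Yoon 5, Kask 3.
Exactly 5: Ferri, Yoon — 2 competitors.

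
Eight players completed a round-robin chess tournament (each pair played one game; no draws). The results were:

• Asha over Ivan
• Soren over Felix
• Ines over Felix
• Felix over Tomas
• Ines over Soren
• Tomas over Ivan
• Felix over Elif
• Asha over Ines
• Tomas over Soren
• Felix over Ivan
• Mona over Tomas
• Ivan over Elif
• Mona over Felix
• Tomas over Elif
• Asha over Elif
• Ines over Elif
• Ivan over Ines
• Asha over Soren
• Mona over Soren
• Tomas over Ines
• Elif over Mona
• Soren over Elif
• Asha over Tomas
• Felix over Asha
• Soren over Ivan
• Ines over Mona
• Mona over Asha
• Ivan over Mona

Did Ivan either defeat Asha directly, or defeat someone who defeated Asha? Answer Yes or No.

Ivan did not beat Asha directly.
Ivan beat Elif, Ines, Mona. Of those, Mona beat Asha.

Yes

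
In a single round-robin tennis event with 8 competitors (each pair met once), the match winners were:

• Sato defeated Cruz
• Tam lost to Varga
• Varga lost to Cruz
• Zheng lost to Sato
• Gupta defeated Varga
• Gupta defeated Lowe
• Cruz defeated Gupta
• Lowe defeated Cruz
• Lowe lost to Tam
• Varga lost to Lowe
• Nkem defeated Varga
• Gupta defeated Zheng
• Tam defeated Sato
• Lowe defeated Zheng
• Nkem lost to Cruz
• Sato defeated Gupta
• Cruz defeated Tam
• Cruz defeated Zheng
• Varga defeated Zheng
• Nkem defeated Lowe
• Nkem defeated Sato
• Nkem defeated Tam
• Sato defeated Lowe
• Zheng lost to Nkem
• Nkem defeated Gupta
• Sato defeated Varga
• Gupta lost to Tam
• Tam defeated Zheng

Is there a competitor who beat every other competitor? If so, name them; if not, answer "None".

None

Highest win total is Nkem with 6 (out of 7 possible).
Nkem lost to Cruz, so no competitor went undefeated.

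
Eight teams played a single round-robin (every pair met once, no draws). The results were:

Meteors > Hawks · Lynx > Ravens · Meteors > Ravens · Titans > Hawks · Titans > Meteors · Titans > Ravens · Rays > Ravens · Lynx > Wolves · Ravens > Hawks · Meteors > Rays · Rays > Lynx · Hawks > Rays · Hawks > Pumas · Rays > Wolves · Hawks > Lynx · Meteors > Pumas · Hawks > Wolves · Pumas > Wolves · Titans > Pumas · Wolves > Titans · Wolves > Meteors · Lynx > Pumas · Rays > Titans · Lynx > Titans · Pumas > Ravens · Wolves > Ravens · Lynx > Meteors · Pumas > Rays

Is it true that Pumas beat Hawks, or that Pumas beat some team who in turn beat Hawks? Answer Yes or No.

Pumas did not beat Hawks directly.
Pumas beat Wolves, Ravens, Rays. Of those, Ravens beat Hawks.

Yes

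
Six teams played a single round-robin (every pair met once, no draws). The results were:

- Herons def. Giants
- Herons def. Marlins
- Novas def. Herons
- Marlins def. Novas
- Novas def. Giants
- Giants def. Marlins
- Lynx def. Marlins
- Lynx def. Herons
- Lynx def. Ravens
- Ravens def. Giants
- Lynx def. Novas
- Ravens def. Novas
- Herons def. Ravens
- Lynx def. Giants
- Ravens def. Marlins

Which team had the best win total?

Win totals: Ravens 3, Herons 3, Giants 1, Novas 2, Lynx 5, Marlins 1.
Lynx leads with 5 wins (next highest: 3).

Lynx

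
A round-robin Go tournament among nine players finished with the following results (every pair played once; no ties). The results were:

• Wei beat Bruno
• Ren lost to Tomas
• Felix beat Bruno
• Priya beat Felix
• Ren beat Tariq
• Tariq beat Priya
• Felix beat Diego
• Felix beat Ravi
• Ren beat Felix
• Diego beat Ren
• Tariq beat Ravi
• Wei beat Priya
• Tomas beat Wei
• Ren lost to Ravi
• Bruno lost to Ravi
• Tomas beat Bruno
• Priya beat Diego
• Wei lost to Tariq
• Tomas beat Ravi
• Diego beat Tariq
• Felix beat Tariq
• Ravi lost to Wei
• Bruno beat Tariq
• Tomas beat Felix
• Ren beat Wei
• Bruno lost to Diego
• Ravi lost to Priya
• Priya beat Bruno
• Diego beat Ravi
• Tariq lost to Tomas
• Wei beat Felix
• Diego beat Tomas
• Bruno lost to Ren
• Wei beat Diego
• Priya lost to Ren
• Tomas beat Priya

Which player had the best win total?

Tomas

Win totals: Tariq 3, Ren 5, Tomas 7, Diego 5, Priya 4, Ravi 2, Bruno 1, Felix 4, Wei 5.
Tomas leads with 7 wins (next highest: 5).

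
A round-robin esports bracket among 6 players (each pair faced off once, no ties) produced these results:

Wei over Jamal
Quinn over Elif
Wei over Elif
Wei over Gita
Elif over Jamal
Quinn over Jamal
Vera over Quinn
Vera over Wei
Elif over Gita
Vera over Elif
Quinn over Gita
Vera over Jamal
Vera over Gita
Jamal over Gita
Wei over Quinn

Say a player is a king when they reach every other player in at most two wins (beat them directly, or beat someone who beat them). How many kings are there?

Quinn cannot reach Vera, Wei in two steps.
Jamal cannot reach Quinn, Vera, Elif, Wei in two steps.
Vera reaches everyone (king).
Gita cannot reach Quinn, Jamal, Vera, Elif, Wei in two steps.
Elif cannot reach Quinn, Vera, Wei in two steps.
Wei cannot reach Vera in two steps.
Kings: Vera — 1.

1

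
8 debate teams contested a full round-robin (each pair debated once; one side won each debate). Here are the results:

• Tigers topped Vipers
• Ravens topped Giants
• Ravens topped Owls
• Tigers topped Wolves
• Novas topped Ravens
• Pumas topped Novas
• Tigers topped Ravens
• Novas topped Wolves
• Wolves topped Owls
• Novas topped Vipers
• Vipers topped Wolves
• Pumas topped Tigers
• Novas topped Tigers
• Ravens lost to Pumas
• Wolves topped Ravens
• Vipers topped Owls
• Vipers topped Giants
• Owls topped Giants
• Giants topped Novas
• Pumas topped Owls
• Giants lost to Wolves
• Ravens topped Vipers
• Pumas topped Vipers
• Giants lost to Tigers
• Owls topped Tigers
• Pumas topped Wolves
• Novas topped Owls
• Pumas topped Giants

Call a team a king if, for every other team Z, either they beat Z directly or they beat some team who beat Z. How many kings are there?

1

Giants cannot reach Pumas in two steps.
Tigers cannot reach Pumas in two steps.
Ravens cannot reach Pumas in two steps.
Novas cannot reach Pumas in two steps.
Wolves cannot reach Pumas in two steps.
Pumas reaches everyone (king).
Vipers cannot reach Pumas in two steps.
Owls cannot reach Pumas in two steps.
Kings: Pumas — 1.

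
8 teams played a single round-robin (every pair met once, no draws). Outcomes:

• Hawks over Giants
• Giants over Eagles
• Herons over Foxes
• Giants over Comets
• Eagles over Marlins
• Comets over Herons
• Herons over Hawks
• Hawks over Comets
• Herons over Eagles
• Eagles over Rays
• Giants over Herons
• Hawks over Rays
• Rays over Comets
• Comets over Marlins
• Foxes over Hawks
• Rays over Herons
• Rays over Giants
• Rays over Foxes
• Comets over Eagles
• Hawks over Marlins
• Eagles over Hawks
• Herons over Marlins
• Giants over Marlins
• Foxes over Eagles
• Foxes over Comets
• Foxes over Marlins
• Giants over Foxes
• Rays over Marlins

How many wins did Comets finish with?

Comets' results: beat Eagles, Marlins, Herons; lost to Rays, Foxes, Giants, Hawks.
That is 3 wins.

3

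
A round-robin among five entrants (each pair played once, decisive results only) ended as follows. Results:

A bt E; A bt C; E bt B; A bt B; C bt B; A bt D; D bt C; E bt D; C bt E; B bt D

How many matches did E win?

2

E's results: beat B, D; lost to A, C.
That is 2 wins.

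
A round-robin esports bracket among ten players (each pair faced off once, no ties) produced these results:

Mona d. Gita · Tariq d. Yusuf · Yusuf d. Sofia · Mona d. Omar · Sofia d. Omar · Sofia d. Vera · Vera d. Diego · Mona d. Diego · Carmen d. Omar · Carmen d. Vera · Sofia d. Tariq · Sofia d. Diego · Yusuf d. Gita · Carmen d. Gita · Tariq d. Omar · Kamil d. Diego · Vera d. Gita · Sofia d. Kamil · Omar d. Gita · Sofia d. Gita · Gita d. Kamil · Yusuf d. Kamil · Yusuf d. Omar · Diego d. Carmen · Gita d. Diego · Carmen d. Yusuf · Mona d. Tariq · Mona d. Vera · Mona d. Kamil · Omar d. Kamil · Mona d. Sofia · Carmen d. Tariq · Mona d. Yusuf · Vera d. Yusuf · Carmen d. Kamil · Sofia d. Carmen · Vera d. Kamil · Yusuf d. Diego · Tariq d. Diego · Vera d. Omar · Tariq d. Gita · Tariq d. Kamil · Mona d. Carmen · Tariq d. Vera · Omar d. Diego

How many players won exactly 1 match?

2

Win totals: Yusuf 5, Vera 5, Mona 9, Sofia 7, Kamil 1, Carmen 6, Tariq 6, Diego 1, Gita 2, Omar 3.
Exactly 1: Kamil, Diego — 2 players.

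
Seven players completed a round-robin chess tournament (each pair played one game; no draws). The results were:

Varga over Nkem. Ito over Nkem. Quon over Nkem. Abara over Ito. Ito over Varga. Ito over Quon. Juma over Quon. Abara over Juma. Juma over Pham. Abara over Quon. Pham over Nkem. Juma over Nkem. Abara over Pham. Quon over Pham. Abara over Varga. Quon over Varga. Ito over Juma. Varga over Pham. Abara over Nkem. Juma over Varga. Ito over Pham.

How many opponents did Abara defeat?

6

Abara's results: beat Quon, Ito, Varga, Nkem, Juma, Pham; lost to no one.
That is 6 wins.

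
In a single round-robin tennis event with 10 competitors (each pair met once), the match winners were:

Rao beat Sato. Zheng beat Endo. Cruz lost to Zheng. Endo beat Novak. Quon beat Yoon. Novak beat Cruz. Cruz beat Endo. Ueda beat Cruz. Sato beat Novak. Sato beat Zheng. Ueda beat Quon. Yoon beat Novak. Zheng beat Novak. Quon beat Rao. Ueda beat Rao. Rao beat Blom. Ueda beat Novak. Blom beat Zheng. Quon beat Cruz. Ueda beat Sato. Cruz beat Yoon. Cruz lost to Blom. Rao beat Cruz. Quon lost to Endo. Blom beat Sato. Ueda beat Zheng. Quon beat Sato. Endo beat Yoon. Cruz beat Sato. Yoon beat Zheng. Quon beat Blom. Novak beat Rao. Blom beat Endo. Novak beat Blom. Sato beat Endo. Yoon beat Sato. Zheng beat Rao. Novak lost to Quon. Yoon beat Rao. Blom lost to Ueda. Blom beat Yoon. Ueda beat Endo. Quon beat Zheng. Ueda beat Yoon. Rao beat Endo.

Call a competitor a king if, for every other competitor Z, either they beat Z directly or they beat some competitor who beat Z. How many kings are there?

Rao cannot reach Ueda in two steps.
Blom cannot reach Ueda in two steps.
Yoon cannot reach Ueda, Quon in two steps.
Sato cannot reach Ueda in two steps.
Zheng cannot reach Ueda in two steps.
Ueda reaches everyone (king).
Novak cannot reach Ueda, Quon in two steps.
Endo cannot reach Ueda in two steps.
Cruz cannot reach Blom, Ueda in two steps.
Quon cannot reach Ueda in two steps.
Kings: Ueda — 1.

1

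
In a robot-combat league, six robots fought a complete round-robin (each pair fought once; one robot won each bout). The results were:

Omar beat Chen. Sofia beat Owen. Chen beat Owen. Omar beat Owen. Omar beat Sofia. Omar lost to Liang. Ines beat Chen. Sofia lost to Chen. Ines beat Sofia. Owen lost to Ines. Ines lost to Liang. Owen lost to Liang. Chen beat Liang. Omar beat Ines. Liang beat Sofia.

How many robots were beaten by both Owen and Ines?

Owen beat: no one.
Ines beat: Chen, Sofia, Owen.
No one was beaten by both.

0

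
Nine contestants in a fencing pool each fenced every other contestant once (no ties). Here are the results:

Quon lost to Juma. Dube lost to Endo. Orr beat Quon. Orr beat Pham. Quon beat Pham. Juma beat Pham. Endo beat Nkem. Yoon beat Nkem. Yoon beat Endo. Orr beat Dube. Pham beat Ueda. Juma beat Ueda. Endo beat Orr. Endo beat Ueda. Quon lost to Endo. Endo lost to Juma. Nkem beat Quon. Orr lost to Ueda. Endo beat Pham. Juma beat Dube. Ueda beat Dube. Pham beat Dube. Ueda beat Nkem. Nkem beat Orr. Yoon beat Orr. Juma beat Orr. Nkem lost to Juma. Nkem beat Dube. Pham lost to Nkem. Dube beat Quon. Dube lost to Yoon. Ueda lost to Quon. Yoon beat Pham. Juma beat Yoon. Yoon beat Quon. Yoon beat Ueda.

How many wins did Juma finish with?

Juma's results: beat Dube, Orr, Quon, Yoon, Pham, Nkem, Ueda, Endo; lost to no one.
That is 8 wins.

8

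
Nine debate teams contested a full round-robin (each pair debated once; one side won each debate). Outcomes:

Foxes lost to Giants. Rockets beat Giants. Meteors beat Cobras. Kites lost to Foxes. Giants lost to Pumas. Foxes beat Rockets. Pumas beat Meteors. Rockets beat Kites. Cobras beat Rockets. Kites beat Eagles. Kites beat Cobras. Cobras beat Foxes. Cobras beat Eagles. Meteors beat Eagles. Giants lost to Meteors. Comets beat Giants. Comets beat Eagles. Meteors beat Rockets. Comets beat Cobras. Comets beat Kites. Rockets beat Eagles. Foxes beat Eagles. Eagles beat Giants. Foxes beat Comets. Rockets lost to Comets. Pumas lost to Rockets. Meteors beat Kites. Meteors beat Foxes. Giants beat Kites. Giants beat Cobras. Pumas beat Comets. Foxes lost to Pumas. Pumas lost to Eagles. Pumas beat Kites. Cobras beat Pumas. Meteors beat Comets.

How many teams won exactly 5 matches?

Win totals: Meteors 7, Cobras 4, Rockets 4, Comets 5, Foxes 4, Kites 2, Giants 3, Pumas 5, Eagles 2.
Exactly 5: Comets, Pumas — 2 teams.

2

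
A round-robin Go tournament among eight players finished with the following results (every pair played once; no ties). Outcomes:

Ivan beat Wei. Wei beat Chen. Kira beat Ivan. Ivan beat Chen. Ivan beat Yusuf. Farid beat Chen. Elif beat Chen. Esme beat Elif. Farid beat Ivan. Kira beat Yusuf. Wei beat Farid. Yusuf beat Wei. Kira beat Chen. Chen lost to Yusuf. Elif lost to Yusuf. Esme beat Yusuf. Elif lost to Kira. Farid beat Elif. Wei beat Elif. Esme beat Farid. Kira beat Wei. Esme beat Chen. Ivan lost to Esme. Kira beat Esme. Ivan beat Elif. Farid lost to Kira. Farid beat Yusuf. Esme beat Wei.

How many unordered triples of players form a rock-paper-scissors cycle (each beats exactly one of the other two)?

Win totals: Esme 6, Elif 1, Ivan 4, Chen 0, Kira 7, Yusuf 3, Farid 4, Wei 3.
A player with w wins dominates both others in C(w,2) triples; summing gives 15 + 0 + 6 + 0 + 21 + 3 + 6 + 3 = 54 transitive triples.
Total triples C(8,3) = 56, so cyclic triples = 56 − 54 = 2.

2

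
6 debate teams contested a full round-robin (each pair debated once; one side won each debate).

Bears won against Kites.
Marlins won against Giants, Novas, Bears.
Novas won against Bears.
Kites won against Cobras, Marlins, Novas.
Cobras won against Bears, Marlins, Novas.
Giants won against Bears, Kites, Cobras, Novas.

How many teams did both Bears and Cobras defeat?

Bears beat: Kites.
Cobras beat: Bears, Novas, Marlins.
No one was beaten by both.

0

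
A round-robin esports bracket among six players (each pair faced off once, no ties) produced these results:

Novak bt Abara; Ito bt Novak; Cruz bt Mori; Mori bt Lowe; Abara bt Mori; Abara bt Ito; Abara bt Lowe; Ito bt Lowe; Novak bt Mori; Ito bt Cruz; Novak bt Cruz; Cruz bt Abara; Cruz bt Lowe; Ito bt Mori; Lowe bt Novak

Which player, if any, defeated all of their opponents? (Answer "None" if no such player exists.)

Highest win total is Ito with 4 (out of 5 possible).
Ito lost to Abara, so no player went undefeated.

None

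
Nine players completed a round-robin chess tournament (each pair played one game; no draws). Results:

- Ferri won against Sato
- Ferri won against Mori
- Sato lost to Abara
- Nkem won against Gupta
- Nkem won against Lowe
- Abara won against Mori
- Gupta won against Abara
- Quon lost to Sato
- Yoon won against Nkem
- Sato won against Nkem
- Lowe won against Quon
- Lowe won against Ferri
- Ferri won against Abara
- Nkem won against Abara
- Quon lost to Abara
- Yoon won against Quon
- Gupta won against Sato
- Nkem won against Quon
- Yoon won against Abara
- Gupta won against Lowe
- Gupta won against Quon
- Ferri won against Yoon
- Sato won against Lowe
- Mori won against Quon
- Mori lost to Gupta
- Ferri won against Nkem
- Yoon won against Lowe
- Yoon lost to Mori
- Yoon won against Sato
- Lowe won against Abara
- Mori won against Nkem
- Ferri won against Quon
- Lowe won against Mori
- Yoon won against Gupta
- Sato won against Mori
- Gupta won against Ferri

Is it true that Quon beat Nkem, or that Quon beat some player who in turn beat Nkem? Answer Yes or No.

No

Quon did not beat Nkem directly.
Quon beat no one, so there is no intermediate player.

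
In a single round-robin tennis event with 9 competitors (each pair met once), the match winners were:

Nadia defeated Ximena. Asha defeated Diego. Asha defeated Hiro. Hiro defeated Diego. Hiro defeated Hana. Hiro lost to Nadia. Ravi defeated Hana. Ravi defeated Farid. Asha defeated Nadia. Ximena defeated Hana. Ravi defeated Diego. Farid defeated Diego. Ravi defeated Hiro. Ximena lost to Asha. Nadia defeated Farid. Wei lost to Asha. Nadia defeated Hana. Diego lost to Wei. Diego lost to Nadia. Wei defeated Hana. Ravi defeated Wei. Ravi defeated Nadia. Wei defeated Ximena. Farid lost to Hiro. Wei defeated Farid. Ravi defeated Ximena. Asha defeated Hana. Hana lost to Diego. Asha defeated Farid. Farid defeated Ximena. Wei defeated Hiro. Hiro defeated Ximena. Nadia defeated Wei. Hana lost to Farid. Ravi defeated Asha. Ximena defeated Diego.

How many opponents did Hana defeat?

0

Hana's results: beat no one; lost to Nadia, Wei, Farid, Hiro, Ravi, Diego, Asha, Ximena.
That is 0 wins.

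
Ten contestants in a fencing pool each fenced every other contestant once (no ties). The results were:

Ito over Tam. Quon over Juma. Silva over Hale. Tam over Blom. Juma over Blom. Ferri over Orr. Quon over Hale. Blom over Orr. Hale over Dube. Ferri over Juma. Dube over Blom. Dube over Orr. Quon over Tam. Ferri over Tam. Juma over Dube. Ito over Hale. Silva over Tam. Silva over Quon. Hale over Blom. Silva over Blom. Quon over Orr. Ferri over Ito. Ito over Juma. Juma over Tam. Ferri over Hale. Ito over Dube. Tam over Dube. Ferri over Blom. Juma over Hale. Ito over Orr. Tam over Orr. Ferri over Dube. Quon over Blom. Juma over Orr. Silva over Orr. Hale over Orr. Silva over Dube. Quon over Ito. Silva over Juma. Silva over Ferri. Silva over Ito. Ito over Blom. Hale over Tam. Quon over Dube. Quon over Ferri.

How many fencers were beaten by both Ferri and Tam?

Ferri beat: Dube, Blom, Tam, Ito, Hale, Orr, Juma.
Tam beat: Dube, Blom, Orr.
Both beat: Dube, Blom, Orr — 3.

3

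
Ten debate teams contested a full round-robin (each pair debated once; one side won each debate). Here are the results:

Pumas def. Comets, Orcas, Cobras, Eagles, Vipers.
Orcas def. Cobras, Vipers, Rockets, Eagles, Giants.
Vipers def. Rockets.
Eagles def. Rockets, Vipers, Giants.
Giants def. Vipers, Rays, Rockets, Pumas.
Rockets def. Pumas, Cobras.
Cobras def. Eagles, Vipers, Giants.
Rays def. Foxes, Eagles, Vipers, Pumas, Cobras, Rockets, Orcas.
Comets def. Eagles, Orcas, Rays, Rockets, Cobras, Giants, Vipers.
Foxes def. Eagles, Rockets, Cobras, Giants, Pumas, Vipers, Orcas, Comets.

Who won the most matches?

Foxes

Win totals: Eagles 3, Cobras 3, Foxes 8, Vipers 1, Giants 4, Comets 7, Orcas 5, Pumas 5, Rockets 2, Rays 7.
Foxes leads with 8 wins (next highest: 7).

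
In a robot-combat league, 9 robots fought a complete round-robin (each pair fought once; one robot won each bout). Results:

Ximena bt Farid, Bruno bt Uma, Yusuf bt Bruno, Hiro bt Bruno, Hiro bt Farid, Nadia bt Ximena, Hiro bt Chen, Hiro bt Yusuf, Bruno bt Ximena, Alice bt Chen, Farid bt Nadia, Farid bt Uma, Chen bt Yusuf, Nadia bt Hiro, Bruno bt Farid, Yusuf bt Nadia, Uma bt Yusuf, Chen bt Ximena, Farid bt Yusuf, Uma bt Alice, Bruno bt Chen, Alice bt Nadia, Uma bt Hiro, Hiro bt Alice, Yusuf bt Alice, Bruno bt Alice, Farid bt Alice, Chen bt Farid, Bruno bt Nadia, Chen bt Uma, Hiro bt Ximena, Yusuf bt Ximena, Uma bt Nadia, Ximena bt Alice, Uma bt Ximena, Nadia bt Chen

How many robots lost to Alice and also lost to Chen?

0

Alice beat: Nadia, Chen.
Chen beat: Uma, Yusuf, Ximena, Farid.
No one was beaten by both.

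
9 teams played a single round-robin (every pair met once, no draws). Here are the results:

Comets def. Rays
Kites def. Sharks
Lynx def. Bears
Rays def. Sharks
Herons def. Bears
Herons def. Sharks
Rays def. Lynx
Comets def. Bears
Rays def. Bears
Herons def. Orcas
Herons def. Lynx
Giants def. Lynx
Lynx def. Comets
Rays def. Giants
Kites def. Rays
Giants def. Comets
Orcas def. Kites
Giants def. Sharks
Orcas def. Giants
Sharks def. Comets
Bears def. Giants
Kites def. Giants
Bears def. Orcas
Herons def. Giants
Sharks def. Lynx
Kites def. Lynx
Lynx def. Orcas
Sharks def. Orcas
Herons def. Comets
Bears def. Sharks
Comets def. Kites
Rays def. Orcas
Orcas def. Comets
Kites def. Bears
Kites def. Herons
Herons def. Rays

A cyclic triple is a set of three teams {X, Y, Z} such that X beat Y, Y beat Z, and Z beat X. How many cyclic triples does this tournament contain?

20

Win totals: Herons 7, Kites 6, Comets 3, Sharks 3, Lynx 3, Orcas 3, Rays 5, Giants 3, Bears 3.
A team with w wins dominates both others in C(w,2) triples; summing gives 21 + 15 + 3 + 3 + 3 + 3 + 10 + 3 + 3 = 64 transitive triples.
Total triples C(9,3) = 84, so cyclic triples = 84 − 64 = 20.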